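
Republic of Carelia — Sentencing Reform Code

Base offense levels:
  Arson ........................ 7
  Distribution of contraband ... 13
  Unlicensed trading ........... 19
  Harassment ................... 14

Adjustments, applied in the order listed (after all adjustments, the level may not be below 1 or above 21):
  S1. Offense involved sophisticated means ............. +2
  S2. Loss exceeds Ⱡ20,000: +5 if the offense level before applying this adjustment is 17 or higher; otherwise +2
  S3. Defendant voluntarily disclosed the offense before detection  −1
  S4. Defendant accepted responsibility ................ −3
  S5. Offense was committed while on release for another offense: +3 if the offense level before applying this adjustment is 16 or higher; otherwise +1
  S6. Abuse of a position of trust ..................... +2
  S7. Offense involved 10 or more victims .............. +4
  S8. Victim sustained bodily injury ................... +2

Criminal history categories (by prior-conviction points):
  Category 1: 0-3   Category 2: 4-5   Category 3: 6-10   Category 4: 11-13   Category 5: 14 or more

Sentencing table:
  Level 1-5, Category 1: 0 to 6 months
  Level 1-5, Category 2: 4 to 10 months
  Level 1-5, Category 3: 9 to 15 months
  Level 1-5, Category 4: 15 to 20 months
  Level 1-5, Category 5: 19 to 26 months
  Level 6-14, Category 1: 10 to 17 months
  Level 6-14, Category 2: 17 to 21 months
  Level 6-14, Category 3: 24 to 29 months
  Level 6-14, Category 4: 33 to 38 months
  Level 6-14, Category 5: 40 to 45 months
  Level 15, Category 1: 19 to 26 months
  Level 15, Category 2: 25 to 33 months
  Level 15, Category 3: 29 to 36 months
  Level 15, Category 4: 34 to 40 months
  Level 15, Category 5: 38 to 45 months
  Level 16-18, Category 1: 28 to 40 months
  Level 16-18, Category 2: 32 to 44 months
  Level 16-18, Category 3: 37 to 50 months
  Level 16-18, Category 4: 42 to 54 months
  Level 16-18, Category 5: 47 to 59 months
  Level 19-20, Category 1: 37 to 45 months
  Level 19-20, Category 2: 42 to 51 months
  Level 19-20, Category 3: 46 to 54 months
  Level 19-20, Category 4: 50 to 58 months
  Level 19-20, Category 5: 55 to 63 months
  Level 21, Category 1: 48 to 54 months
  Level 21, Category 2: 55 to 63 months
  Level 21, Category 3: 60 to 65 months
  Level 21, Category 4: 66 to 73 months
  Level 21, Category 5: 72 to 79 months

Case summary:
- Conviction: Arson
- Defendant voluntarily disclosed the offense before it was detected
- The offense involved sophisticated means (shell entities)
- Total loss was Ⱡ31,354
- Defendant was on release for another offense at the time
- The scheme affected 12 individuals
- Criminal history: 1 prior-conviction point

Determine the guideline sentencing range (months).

19-26 months

Base offense level for arson: 7.
S1 applies: 7 + 2 = 9.
S2 applies (level before this adjustment is 9 < 17, so +2): 9 + 2 = 11.
S3 applies: 11 − 1 = 10.
S5 applies (level before this adjustment is 10 < 16, so +1): 10 + 1 = 11.
S7 applies: 11 + 4 = 15.
Final offense level: 15.
Criminal history: 1 prior point → Category 1 (0-3).
Level 15 falls in the 15 band.
Grid: Level 15 × Category 1 = 19-26 months.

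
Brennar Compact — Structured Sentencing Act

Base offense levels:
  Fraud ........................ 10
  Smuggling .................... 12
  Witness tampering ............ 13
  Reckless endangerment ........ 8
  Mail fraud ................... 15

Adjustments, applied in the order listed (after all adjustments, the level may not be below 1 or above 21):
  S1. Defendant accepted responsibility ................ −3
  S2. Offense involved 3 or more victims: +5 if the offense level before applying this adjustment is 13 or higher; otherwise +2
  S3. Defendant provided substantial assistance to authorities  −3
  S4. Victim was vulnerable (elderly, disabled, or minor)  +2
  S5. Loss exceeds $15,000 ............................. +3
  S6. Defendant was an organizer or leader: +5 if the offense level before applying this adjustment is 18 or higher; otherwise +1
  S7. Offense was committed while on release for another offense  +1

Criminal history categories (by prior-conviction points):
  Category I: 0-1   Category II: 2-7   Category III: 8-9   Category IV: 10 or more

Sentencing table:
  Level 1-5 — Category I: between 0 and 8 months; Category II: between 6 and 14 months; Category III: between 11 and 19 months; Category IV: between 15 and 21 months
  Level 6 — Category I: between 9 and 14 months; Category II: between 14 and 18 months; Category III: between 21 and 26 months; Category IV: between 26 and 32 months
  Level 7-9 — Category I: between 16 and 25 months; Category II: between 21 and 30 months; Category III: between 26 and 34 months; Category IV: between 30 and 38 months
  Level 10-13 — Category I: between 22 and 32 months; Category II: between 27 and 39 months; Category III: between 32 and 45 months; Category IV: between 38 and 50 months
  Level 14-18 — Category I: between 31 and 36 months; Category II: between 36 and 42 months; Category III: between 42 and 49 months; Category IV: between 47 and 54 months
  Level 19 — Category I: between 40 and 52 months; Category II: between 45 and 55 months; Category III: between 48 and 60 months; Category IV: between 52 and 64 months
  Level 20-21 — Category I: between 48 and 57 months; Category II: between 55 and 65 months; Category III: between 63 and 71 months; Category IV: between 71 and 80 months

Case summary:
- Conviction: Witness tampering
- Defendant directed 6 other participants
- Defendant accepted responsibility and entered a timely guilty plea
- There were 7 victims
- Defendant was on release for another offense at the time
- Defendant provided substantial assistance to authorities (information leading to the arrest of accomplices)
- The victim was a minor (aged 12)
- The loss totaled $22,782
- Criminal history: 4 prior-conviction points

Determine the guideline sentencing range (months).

36-42 months

Base offense level for witness tampering: 13.
S1 applies: 13 − 3 = 10.
S2 applies (level before this adjustment is 10 < 13, so +2): 10 + 2 = 12.
S3 applies: 12 − 3 = 9.
S4 applies: 9 + 2 = 11.
S5 applies: 11 + 3 = 14.
S6 applies (level before this adjustment is 14 < 18, so +1): 14 + 1 = 15.
S7 applies: 15 + 1 = 16.
Final offense level: 16.
Criminal history: 4 prior points → Category II (2-7).
Level 16 falls in the 14-18 band.
Grid: Level 14-18 × Category II = 36-42 months.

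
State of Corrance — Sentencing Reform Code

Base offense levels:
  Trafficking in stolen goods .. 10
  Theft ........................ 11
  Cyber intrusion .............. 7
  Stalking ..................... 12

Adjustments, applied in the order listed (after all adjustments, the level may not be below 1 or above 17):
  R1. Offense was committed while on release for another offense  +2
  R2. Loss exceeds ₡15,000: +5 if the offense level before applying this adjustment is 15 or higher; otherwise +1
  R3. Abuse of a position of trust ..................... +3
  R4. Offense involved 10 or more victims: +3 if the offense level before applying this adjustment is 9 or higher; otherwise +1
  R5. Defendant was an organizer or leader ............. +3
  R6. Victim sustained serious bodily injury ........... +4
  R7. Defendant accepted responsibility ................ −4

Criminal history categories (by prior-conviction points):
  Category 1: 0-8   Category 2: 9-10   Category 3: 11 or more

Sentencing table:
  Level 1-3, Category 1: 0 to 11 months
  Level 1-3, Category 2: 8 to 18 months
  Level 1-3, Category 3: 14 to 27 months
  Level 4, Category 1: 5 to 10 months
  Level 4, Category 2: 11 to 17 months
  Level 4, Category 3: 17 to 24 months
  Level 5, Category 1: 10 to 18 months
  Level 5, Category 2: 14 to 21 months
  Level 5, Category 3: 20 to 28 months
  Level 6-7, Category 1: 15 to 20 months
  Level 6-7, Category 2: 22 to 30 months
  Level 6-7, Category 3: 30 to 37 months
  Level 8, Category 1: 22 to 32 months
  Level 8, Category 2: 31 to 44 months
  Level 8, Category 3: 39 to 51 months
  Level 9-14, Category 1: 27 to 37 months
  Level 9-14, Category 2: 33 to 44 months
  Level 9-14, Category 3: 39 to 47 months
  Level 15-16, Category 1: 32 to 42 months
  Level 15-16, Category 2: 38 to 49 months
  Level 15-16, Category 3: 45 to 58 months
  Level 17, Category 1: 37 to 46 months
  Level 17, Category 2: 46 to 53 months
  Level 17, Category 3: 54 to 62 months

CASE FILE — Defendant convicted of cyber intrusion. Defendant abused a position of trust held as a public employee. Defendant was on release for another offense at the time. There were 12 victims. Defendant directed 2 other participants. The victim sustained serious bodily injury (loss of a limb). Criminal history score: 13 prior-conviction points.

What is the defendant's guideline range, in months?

54-62 months

Base offense level for cyber intrusion: 7.
R1 applies: 7 + 2 = 9.
R2 does not apply.
R3 applies: 9 + 3 = 12.
R4 applies (level before this adjustment is 12 ≥ 9, so +3): 12 + 3 = 15.
R5 applies: 15 + 3 = 18.
R6 applies: 18 + 4 = 22.
Level 22 exceeds the maximum of 17; capped at 17.
Final offense level: 17.
Criminal history: 13 prior points → Category 3 (11+).
Level 17 falls in the 17 band.
Grid: Level 17 × Category 3 = 54-62 months.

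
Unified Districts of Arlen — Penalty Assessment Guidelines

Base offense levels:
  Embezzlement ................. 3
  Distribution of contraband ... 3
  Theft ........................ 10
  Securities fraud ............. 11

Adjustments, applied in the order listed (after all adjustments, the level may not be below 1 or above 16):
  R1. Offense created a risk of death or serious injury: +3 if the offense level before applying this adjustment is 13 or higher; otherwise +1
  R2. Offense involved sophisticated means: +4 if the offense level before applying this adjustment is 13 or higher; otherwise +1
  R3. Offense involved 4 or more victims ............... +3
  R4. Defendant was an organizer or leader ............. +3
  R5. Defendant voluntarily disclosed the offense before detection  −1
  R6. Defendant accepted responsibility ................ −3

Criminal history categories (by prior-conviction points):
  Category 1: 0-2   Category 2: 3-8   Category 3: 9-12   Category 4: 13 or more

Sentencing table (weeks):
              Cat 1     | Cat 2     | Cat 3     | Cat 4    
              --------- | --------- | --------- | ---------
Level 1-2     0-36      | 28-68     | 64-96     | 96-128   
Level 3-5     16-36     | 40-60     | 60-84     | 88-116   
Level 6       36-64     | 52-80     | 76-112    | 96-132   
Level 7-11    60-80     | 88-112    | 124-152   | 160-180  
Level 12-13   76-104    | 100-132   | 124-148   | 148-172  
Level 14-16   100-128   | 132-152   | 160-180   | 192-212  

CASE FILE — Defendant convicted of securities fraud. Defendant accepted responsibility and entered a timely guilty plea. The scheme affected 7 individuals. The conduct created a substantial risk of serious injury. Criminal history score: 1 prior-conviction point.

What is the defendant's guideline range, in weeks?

Base offense level for securities fraud: 11.
R1 applies (level before this adjustment is 11 < 13, so +1): 11 + 1 = 12.
R2 does not apply.
R3 applies: 12 + 3 = 15.
R4 does not apply.
R5 does not apply.
R6 applies: 15 − 3 = 12.
Final offense level: 12.
Criminal history: 1 prior point → Category 1 (0-2).
Level 12 falls in the 12-13 band.
Grid: Level 12-13 × Category 1 = 76-104 weeks.

76-104 weeks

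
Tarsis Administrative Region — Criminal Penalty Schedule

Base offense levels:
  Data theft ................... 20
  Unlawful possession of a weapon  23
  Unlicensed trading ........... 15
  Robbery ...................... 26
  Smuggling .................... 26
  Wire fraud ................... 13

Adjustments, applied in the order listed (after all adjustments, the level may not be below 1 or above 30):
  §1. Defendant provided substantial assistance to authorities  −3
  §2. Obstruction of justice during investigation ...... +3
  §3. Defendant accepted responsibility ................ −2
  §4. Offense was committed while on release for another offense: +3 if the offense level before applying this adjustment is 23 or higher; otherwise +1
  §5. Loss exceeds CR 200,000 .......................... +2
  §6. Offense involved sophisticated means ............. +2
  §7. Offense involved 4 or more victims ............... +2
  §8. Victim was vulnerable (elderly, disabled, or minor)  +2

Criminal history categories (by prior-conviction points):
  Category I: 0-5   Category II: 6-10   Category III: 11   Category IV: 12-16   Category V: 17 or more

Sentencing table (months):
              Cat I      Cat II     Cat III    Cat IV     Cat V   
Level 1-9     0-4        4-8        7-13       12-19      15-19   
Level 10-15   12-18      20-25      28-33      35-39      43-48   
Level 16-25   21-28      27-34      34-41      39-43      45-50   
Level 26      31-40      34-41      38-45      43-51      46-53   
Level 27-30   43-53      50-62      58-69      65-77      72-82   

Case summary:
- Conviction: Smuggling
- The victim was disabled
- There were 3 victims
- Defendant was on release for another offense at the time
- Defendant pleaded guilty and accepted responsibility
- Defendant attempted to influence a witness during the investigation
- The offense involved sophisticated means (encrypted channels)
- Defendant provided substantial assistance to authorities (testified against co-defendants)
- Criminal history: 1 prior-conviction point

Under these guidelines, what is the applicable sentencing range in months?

43-53 months

Base offense level for smuggling: 26.
§1 applies: 26 − 3 = 23.
§2 applies: 23 + 3 = 26.
§3 applies: 26 − 2 = 24.
§4 applies (level before this adjustment is 24 ≥ 23, so +3): 24 + 3 = 27.
§5 does not apply.
§6 applies: 27 + 2 = 29.
§8 applies: 29 + 2 = 31.
Level 31 exceeds the maximum of 30; capped at 30.
Final offense level: 30.
Criminal history: 1 prior point → Category I (0-5).
Level 30 falls in the 27-30 band.
Grid: Level 27-30 × Category I = 43-53 months.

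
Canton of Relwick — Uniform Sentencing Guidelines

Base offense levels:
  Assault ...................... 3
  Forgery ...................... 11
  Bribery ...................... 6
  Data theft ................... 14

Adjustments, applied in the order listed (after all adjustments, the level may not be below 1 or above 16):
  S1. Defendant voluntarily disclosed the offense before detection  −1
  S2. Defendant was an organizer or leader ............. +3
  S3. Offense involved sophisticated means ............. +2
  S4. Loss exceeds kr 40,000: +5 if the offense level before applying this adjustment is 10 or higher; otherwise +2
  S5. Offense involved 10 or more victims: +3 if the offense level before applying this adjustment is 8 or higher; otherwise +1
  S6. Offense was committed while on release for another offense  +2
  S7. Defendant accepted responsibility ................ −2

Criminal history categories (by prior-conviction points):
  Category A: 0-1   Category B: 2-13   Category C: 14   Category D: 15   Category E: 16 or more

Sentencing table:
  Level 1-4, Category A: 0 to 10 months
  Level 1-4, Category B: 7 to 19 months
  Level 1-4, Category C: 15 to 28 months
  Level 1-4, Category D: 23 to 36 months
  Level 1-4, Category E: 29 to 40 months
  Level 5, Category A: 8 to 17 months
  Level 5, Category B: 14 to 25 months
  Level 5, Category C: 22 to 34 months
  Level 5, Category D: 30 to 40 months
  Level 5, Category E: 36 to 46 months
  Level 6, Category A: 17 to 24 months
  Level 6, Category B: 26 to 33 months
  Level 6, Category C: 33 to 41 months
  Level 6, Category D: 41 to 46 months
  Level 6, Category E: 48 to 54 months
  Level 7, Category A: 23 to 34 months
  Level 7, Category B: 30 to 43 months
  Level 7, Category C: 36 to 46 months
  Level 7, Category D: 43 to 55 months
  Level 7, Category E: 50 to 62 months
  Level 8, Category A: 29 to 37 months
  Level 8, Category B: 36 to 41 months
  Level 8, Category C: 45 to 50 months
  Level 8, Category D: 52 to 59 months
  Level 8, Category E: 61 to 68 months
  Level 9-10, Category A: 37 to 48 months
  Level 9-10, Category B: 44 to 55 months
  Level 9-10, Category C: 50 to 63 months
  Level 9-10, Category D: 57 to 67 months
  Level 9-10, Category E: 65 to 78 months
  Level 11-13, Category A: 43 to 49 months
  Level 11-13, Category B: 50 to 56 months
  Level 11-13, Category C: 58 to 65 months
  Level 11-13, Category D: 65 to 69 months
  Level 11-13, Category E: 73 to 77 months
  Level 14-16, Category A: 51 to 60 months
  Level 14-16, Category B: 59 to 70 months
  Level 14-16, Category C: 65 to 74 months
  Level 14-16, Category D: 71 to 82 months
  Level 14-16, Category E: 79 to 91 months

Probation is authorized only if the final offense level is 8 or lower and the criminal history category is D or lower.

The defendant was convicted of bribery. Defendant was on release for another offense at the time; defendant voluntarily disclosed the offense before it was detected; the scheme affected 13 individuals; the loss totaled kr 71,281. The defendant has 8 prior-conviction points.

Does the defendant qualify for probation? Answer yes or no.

Base offense level for bribery: 6.
S1 applies: 6 − 1 = 5.
S2 does not apply.
S4 applies (level before this adjustment is 5 < 10, so +2): 5 + 2 = 7.
S5 applies (level before this adjustment is 7 < 8, so +1): 7 + 1 = 8.
S6 applies: 8 + 2 = 10.
Final offense level: 10.
Criminal history: 8 prior points → Category B (2-13).
Level 10 falls in the 9-10 band.
Grid: Level 9-10 × Category B = 44-55 months.
Probation check: level 10 > 8 and category B ≤ D → not eligible.

No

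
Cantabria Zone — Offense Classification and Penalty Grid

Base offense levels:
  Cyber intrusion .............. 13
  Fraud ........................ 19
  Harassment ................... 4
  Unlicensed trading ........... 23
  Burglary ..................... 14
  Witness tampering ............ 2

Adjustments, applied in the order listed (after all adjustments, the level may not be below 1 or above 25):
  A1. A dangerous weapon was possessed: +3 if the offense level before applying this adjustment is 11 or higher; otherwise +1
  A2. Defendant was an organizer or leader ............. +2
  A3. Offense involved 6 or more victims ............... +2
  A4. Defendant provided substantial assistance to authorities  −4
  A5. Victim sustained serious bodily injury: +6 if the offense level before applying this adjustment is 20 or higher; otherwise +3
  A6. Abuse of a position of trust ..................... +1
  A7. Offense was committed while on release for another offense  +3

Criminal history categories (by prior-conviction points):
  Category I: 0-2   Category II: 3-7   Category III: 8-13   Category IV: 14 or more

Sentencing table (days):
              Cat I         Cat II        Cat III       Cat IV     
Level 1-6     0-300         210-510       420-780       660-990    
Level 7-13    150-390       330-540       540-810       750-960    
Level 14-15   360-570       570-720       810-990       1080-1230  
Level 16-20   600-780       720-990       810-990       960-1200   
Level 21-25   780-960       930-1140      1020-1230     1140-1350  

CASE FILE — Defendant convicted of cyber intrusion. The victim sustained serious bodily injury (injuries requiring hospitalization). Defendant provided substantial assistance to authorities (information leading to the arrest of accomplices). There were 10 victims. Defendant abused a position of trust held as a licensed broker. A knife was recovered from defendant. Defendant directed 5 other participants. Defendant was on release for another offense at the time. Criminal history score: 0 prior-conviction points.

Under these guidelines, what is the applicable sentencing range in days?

780-960 days

Base offense level for cyber intrusion: 13.
A1 applies (level before this adjustment is 13 ≥ 11, so +3): 13 + 3 = 16.
A2 applies: 16 + 2 = 18.
A3 applies: 18 + 2 = 20.
A4 applies: 20 − 4 = 16.
A5 applies (level before this adjustment is 16 < 20, so +3): 16 + 3 = 19.
A6 applies: 19 + 1 = 20.
A7 applies: 20 + 3 = 23.
Final offense level: 23.
Criminal history: 0 prior points → Category I (0-2).
Level 23 falls in the 21-25 band.
Grid: Level 21-25 × Category I = 780-960 days.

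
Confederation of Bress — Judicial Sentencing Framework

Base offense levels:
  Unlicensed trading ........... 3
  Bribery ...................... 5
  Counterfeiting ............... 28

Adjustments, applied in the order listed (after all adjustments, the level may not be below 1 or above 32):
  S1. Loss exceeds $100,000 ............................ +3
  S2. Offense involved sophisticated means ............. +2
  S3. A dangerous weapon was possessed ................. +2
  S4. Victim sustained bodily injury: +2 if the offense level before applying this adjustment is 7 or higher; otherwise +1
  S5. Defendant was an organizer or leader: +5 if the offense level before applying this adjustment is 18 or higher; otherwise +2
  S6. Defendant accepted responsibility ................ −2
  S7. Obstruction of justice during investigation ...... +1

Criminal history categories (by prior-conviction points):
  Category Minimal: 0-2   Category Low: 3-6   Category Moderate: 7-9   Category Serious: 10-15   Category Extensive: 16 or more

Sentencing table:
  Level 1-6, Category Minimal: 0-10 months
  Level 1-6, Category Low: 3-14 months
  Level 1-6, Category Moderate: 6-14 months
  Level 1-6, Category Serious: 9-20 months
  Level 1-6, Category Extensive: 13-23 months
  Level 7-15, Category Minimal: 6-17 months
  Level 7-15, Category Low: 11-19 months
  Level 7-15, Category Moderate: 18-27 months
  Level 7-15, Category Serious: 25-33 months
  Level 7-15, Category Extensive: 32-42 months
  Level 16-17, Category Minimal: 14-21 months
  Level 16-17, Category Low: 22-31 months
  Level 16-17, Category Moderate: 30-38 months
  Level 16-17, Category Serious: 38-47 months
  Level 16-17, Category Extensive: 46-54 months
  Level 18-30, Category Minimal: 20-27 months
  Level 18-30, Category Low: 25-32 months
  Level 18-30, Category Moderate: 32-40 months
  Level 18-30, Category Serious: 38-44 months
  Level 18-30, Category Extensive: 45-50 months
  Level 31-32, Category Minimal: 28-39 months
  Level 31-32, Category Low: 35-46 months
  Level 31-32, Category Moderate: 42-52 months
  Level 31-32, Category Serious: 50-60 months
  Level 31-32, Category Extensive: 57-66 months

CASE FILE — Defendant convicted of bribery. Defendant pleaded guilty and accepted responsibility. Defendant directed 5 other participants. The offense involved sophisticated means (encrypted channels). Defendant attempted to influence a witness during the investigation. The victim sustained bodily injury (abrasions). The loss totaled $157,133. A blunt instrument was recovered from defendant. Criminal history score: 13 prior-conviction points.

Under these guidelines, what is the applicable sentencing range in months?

25-33 months

Base offense level for bribery: 5.
S1 applies: 5 + 3 = 8.
S2 applies: 8 + 2 = 10.
S3 applies: 10 + 2 = 12.
S4 applies (level before this adjustment is 12 ≥ 7, so +2): 12 + 2 = 14.
S5 applies (level before this adjustment is 14 < 18, so +2): 14 + 2 = 16.
S6 applies: 16 − 2 = 14.
S7 applies: 14 + 1 = 15.
Final offense level: 15.
Criminal history: 13 prior points → Category Serious (10-15).
Level 15 falls in the 7-15 band.
Grid: Level 7-15 × Category Serious = 25-33 months.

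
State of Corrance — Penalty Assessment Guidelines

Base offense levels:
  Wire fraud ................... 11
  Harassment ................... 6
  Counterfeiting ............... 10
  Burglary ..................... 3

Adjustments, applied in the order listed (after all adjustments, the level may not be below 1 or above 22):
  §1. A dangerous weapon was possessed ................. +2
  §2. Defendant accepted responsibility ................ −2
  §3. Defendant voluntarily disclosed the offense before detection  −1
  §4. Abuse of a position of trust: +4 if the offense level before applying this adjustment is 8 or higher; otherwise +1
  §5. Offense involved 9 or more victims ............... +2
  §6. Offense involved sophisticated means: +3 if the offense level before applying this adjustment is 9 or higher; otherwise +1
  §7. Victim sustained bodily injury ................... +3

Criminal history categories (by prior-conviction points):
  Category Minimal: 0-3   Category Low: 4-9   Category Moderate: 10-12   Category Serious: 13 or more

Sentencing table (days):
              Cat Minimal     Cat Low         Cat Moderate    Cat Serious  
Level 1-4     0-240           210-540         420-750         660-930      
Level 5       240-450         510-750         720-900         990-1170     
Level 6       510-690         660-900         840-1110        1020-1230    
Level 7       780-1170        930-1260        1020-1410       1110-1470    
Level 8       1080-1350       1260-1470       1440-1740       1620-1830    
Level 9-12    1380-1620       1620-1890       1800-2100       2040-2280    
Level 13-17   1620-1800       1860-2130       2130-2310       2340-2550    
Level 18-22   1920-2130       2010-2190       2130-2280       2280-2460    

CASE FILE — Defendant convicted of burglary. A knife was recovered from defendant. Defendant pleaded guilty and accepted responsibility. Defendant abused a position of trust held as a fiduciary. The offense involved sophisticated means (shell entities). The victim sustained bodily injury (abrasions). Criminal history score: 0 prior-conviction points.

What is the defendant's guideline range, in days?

Base offense level for burglary: 3.
§1 applies: 3 + 2 = 5.
§2 applies: 5 − 2 = 3.
§4 applies (level before this adjustment is 3 < 8, so +1): 3 + 1 = 4.
§6 applies (level before this adjustment is 4 < 9, so +1): 4 + 1 = 5.
§7 applies: 5 + 3 = 8.
Final offense level: 8.
Criminal history: 0 prior points → Category Minimal (0-3).
Level 8 falls in the 8 band.
Grid: Level 8 × Category Minimal = 1080-1350 days.

1080-1350 days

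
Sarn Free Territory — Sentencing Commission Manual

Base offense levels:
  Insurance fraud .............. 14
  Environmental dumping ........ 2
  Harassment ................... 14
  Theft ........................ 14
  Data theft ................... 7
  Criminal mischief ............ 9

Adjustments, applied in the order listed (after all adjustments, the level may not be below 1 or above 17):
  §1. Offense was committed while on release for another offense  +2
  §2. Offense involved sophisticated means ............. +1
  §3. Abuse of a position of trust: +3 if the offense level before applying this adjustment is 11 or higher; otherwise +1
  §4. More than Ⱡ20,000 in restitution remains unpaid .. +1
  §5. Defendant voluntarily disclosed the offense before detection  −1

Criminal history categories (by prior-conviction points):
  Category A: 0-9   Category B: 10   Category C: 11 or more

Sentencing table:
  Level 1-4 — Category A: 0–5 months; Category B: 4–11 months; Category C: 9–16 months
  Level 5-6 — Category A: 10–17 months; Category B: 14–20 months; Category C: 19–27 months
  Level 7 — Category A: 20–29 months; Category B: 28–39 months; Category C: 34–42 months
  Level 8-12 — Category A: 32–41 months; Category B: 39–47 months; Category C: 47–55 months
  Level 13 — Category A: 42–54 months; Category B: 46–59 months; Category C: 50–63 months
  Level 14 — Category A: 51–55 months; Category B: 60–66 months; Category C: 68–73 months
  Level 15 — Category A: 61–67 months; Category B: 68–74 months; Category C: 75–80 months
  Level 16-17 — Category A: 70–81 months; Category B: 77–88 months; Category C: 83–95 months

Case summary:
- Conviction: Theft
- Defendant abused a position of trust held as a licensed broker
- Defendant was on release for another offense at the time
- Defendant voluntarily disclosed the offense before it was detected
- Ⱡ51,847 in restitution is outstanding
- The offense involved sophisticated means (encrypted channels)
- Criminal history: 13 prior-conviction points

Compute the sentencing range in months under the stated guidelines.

83-95 months

Base offense level for theft: 14.
§1 applies: 14 + 2 = 16.
§2 applies: 16 + 1 = 17.
§3 applies (level before this adjustment is 17 ≥ 11, so +3): 17 + 3 = 20.
§4 applies: 20 + 1 = 21.
§5 applies: 21 − 1 = 20.
Level 20 exceeds the maximum of 17; capped at 17.
Final offense level: 17.
Criminal history: 13 prior points → Category C (11+).
Level 17 falls in the 16-17 band.
Grid: Level 16-17 × Category C = 83-95 months.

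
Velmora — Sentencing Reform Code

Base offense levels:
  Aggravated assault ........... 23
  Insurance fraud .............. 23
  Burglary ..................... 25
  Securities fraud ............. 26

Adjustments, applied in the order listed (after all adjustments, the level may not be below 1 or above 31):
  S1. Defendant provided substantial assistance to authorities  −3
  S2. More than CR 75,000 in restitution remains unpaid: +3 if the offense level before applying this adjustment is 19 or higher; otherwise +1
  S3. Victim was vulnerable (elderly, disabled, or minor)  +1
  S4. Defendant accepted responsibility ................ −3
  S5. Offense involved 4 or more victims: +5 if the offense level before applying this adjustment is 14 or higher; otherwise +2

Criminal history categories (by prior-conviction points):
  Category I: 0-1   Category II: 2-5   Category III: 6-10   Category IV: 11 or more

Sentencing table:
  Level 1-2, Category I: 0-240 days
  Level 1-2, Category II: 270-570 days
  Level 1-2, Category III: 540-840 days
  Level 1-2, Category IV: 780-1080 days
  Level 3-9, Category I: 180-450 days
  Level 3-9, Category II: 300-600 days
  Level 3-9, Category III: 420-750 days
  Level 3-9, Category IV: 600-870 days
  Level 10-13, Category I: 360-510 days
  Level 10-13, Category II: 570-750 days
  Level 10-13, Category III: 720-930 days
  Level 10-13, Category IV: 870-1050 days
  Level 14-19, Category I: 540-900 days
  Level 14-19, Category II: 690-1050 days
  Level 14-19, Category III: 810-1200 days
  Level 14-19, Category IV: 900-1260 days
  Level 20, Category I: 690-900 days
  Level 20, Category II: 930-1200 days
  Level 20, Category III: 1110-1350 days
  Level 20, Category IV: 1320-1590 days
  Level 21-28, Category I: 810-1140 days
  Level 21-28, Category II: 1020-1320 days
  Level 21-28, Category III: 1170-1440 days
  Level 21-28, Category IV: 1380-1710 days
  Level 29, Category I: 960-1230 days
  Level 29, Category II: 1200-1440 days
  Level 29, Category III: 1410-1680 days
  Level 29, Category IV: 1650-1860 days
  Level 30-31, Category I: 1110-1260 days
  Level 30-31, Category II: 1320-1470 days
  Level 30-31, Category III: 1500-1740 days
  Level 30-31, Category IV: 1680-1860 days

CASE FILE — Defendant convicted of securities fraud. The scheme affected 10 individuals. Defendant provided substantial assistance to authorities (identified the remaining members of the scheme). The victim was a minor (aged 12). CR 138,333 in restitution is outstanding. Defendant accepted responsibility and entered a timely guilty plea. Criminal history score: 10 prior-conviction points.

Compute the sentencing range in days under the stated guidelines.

1410-1680 days

Base offense level for securities fraud: 26.
S1 applies: 26 − 3 = 23.
S2 applies (level before this adjustment is 23 ≥ 19, so +3): 23 + 3 = 26.
S3 applies: 26 + 1 = 27.
S4 applies: 27 − 3 = 24.
S5 applies (level before this adjustment is 24 ≥ 14, so +5): 24 + 5 = 29.
Final offense level: 29.
Criminal history: 10 prior points → Category III (6-10).
Level 29 falls in the 29 band.
Grid: Level 29 × Category III = 1410-1680 days.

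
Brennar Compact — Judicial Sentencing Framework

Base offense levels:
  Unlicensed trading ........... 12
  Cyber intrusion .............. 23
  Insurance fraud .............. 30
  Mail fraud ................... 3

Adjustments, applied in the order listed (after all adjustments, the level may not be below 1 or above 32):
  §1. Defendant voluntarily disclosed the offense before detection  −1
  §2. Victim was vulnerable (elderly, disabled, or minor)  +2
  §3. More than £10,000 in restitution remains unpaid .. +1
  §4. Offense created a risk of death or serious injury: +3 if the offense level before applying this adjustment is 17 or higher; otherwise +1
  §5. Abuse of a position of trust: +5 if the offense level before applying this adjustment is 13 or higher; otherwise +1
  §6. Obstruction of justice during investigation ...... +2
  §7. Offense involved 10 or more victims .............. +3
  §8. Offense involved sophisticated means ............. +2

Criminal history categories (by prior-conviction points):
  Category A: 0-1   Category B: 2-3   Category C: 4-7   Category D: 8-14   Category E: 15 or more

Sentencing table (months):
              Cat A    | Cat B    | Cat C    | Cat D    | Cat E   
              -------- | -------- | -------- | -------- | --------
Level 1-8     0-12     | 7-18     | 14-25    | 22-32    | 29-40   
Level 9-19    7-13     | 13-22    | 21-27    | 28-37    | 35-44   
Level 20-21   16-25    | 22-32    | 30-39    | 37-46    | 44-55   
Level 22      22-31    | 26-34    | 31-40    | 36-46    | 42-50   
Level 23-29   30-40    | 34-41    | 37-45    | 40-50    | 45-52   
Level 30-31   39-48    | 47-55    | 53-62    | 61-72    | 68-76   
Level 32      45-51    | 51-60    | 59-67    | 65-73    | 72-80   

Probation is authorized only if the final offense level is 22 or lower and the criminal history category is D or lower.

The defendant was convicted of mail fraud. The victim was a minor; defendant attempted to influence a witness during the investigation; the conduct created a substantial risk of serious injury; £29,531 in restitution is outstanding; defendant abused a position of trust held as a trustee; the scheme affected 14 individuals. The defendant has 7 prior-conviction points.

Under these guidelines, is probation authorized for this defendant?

Base offense level for mail fraud: 3.
§1 does not apply.
§2 applies: 3 + 2 = 5.
§3 applies: 5 + 1 = 6.
§4 applies (level before this adjustment is 6 < 17, so +1): 6 + 1 = 7.
§5 applies (level before this adjustment is 7 < 13, so +1): 7 + 1 = 8.
§6 applies: 8 + 2 = 10.
§7 applies: 10 + 3 = 13.
§8 does not apply.
Final offense level: 13.
Criminal history: 7 prior points → Category C (4-7).
Level 13 falls in the 9-19 band.
Grid: Level 9-19 × Category C = 21-27 months.
Probation check: level 13 ≤ 22 and category C ≤ D → eligible.

Yes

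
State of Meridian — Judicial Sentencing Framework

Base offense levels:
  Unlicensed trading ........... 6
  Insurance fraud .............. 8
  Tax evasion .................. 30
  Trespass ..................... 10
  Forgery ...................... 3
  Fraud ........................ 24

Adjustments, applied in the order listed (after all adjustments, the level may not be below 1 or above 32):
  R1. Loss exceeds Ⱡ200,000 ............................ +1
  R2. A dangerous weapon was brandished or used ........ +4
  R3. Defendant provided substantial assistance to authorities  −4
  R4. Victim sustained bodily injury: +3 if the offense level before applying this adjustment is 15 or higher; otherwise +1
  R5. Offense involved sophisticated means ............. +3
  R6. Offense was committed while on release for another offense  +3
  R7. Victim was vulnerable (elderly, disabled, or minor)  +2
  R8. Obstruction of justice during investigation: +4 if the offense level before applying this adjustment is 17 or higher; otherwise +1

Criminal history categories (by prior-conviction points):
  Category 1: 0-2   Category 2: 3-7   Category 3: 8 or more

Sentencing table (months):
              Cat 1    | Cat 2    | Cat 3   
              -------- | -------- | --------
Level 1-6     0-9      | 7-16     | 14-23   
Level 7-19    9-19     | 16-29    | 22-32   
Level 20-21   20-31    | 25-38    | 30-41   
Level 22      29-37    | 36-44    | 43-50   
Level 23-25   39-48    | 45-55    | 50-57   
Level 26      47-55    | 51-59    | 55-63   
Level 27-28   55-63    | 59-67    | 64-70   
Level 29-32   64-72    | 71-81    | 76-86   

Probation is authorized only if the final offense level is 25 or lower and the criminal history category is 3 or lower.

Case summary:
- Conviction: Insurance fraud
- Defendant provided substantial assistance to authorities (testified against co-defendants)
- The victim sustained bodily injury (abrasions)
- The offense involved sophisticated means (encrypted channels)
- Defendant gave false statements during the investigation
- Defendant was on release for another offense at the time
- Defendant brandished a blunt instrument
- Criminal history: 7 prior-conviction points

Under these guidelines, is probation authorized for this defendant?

Yes

Base offense level for insurance fraud: 8.
R1 does not apply.
R2 applies: 8 + 4 = 12.
R3 applies: 12 − 4 = 8.
R4 applies (level before this adjustment is 8 < 15, so +1): 8 + 1 = 9.
R5 applies: 9 + 3 = 12.
R6 applies: 12 + 3 = 15.
R7 does not apply.
R8 applies (level before this adjustment is 15 < 17, so +1): 15 + 1 = 16.
Final offense level: 16.
Criminal history: 7 prior points → Category 2 (3-7).
Level 16 falls in the 7-19 band.
Grid: Level 7-19 × Category 2 = 16-29 months.
Probation check: level 16 ≤ 25 and category 2 ≤ 3 → eligible.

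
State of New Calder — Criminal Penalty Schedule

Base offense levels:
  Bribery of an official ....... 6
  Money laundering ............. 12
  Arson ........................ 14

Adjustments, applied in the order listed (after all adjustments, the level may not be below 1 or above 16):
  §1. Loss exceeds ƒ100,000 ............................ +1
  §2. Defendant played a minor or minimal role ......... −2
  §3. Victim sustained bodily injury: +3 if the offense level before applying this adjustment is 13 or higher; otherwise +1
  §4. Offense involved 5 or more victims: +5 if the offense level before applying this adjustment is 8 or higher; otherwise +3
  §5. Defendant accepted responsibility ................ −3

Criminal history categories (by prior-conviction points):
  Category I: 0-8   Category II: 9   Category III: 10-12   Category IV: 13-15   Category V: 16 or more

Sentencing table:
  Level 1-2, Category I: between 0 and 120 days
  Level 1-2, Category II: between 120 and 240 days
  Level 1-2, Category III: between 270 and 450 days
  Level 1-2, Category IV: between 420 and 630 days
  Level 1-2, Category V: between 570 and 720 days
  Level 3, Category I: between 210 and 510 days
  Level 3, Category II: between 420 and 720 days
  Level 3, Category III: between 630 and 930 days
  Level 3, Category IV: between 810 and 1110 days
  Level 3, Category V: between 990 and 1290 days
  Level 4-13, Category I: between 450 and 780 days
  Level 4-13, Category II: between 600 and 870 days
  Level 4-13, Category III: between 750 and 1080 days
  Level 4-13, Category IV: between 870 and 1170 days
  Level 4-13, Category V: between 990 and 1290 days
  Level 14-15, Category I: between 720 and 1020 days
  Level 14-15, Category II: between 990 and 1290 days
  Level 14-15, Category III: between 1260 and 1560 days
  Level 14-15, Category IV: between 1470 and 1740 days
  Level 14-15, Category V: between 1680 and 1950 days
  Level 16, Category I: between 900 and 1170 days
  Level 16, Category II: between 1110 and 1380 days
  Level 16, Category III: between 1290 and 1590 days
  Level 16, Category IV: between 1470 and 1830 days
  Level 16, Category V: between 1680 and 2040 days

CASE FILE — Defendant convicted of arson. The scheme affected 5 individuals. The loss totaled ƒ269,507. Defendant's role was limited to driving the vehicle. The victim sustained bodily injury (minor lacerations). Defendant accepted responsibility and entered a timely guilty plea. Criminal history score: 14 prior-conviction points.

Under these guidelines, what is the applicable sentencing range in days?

1470-1830 days

Base offense level for arson: 14.
§1 applies: 14 + 1 = 15.
§2 applies: 15 − 2 = 13.
§3 applies (level before this adjustment is 13 ≥ 13, so +3): 13 + 3 = 16.
§4 applies (level before this adjustment is 16 ≥ 8, so +5): 16 + 5 = 21.
§5 applies: 21 − 3 = 18.
Level 18 exceeds the maximum of 16; capped at 16.
Final offense level: 16.
Criminal history: 14 prior points → Category IV (13-15).
Level 16 falls in the 16 band.
Grid: Level 16 × Category IV = 1470-1830 days.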